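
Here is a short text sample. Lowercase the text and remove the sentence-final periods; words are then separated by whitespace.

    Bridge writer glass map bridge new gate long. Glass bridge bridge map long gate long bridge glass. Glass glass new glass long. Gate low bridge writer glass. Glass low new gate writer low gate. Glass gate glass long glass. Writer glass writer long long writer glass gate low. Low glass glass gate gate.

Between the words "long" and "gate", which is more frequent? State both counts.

"gate" (9 vs 7)

"long": 7 occurrences
"gate": 9 occurrences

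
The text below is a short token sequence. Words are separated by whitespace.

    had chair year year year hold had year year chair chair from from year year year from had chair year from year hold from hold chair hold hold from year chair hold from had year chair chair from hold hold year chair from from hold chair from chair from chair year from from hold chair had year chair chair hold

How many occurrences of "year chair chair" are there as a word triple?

Scanning the 58 overlapping trigram windows for "year chair chair":
  position 9–11: year chair chair
  position 35–37: year chair chair
  position 57–59: year chair chair

3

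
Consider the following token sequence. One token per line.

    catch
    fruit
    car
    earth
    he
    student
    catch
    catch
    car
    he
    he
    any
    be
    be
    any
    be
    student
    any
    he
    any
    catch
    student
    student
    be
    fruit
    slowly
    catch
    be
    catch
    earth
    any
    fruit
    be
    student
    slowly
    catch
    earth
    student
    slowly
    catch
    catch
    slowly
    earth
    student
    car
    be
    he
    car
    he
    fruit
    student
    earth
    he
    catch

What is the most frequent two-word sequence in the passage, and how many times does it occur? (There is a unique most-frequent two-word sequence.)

Bigram frequencies (highest first):
  slowly catch: 3
  earth he: 2
  catch catch: 2
  car he: 2
  he any: 2
  any be: 2
  … (36 more, each ≤ 2)

"slowly catch", 3 times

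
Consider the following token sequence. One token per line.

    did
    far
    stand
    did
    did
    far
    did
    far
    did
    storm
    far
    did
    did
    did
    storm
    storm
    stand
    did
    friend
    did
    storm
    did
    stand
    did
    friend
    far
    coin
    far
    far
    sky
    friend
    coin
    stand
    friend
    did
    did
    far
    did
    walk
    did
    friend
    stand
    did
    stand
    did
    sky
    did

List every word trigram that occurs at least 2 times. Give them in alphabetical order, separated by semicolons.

did did far; did far did; did stand did; stand did friend

Trigram counts meeting the condition (at least 2 times):
  did did far: 2
  did far did: 3
  did stand did: 2
  stand did friend: 2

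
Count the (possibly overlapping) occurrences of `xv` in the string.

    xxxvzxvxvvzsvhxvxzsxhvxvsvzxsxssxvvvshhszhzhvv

6

Sliding a length-2 window over the 46 characters (45 positions):
  position 3–4: xv
  position 6–7: xv
  position 8–9: xv
  position 15–16: xv
  position 23–24: xv
  position 33–34: xv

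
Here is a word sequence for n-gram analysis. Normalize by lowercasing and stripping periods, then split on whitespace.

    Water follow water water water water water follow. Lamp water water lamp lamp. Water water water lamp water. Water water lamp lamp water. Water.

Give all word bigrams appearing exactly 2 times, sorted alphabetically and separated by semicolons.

lamp lamp; water follow

Bigram counts meeting the condition (exactly 2 times):
  lamp lamp: 2
  water follow: 2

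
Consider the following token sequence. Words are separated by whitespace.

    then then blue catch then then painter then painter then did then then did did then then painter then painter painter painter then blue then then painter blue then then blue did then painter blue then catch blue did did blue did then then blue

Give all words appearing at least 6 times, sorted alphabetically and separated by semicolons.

blue; did; painter; then

Unigram counts meeting the condition (at least 6 times):
  blue: 8
  did: 7
  painter: 8
  then: 20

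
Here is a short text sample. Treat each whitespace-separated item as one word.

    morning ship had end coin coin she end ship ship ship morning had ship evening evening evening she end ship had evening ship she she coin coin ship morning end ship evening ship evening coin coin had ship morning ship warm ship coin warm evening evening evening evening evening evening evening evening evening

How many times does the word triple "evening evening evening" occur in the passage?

Scanning the 51 overlapping trigram windows for "evening evening evening":
  position 15–17: evening evening evening
  position 45–47: evening evening evening
  position 46–48: evening evening evening
  position 47–49: evening evening evening
  position 48–50: evening evening evening
  position 49–51: evening evening evening
  position 50–52: evening evening evening
  position 51–53: evening evening evening

8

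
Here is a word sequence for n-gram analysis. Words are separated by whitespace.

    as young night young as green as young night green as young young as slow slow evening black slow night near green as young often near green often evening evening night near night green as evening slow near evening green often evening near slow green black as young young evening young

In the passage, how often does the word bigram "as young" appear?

Scanning the 50 overlapping bigram windows for "as young":
  position 1–2: as young
  position 7–8: as young
  position 11–12: as young
  position 23–24: as young
  position 47–48: as young

5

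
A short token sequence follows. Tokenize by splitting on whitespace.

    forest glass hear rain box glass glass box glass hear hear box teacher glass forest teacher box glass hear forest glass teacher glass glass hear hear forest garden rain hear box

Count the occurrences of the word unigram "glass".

Scanning the 31 tokens for "glass":
  position 2: glass
  position 6: glass
  position 7: glass
  position 9: glass
  position 14: glass
  position 18: glass
  position 21: glass
  position 23: glass
  position 24: glass

9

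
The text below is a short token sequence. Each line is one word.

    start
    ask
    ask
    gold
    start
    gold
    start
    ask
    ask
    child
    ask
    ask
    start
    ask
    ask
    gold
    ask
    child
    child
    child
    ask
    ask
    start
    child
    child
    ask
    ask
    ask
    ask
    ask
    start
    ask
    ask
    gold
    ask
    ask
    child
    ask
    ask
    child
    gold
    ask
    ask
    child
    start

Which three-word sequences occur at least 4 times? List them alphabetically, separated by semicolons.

ask ask child; child ask ask; start ask ask

Trigram counts meeting the condition (at least 4 times):
  ask ask child: 4
  child ask ask: 4
  start ask ask: 4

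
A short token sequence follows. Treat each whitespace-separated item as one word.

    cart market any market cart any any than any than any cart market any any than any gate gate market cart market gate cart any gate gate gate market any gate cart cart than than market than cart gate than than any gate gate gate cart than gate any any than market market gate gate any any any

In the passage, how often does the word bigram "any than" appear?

4

Scanning the 57 overlapping bigram windows for "any than":
  position 7–8: any than
  position 9–10: any than
  position 15–16: any than
  position 50–51: any than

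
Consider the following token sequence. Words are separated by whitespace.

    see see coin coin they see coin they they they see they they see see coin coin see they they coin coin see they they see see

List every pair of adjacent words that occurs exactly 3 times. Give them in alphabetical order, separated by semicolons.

Bigram counts meeting the condition (exactly 3 times):
  coin coin: 3
  see coin: 3
  see see: 3
  see they: 3

coin coin; see coin; see see; see they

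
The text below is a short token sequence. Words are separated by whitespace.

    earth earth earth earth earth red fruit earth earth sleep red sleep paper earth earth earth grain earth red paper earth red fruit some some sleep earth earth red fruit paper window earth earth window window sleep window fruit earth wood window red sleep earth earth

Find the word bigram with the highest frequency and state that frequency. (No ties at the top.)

Bigram frequencies (highest first):
  earth earth: 10
  earth red: 4
  red fruit: 3
  fruit earth: 2
  red sleep: 2
  paper earth: 2
  … (21 more, each ≤ 2)

"earth earth", 10 times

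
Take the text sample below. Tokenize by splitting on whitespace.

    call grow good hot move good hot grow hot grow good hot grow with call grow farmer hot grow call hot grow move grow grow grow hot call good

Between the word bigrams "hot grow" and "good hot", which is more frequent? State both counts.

"hot grow": 5 occurrences
"good hot": 3 occurrences

"hot grow" (5 vs 3)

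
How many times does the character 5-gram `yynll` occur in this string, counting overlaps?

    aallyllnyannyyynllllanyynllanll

Sliding a length-5 window over the 31 characters (27 positions):
  position 14–18: yynll
  position 23–27: yynll

2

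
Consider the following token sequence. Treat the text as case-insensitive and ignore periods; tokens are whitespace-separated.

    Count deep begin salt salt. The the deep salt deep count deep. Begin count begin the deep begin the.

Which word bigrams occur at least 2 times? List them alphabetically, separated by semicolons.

Bigram counts meeting the condition (at least 2 times):
  begin the: 2
  count deep: 2
  deep begin: 3
  the deep: 2

begin the; count deep; deep begin; the deep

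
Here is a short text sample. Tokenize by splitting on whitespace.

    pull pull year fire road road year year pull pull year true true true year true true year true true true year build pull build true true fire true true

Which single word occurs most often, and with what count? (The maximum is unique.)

Unigram frequencies (highest first):
  true: 12
  year: 7
  pull: 5
  fire: 2
  road: 2
  build: 2

"true", 12 times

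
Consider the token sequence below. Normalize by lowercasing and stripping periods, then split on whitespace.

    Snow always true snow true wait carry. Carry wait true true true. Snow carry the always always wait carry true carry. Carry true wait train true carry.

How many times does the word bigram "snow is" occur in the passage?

0

Scanning the 26 overlapping bigram windows for "snow is":
  (none found)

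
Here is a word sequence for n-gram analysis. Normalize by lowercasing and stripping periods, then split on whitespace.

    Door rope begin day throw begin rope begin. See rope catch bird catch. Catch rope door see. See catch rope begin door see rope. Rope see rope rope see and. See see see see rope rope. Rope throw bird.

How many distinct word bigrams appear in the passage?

24

39 tokens → 38 bigram windows in total.
Repeated bigrams (each contributes count−1 duplicates):
  rope rope: 4
  see rope: 4
  see see: 4
  rope begin: 3
  catch rope: 2
  door see: 2
  rope see: 2
14 duplicate windows → 38 − 14 = 24 distinct.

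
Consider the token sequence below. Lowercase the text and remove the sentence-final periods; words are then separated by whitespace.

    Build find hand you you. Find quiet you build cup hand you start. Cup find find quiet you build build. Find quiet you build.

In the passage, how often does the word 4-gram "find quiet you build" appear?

3

Scanning the 21 overlapping 4-gram windows for "find quiet you build":
  position 6–9: find quiet you build
  position 16–19: find quiet you build
  position 21–24: find quiet you build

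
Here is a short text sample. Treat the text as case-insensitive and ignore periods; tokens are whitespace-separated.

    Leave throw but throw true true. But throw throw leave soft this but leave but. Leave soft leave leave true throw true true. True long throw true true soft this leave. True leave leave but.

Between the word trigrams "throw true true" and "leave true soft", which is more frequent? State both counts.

"throw true true": 3 occurrences
"leave true soft": 0 occurrences

"throw true true" (3 vs 0)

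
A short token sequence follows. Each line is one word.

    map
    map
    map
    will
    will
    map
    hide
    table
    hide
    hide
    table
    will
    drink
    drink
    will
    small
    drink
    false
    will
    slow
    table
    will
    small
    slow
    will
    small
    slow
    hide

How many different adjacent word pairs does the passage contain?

21

28 tokens → 27 bigram windows in total.
Repeated bigrams (each contributes count−1 duplicates):
  will small: 3
  hide table: 2
  map map: 2
  small slow: 2
  table will: 2
6 duplicate windows → 27 − 6 = 21 distinct.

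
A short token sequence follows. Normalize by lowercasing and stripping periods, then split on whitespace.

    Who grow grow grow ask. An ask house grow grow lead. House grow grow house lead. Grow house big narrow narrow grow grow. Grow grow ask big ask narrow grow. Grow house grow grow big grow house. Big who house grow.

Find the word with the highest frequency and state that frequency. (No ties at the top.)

Unigram frequencies (highest first):
  grow: 18
  house: 7
  ask: 4
  big: 4
  narrow: 3
  who: 2
  … (2 more, each ≤ 2)

"grow", 18 times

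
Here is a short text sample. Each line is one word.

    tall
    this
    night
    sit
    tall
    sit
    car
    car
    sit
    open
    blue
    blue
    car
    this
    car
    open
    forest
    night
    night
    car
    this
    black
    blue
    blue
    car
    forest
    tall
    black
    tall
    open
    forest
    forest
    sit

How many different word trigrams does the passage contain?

30

33 tokens → 31 trigram windows in total.
Repeated trigrams (each contributes count−1 duplicates):
  blue blue car: 2
1 duplicate windows → 31 − 1 = 30 distinct.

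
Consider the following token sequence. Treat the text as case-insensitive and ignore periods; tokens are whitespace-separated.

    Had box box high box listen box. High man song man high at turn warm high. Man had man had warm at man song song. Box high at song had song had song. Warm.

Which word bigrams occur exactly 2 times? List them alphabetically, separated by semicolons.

Bigram counts meeting the condition (exactly 2 times):
  had song: 2
  high at: 2
  high man: 2
  man had: 2
  man song: 2
  song had: 2

had song; high at; high man; man had; man song; song had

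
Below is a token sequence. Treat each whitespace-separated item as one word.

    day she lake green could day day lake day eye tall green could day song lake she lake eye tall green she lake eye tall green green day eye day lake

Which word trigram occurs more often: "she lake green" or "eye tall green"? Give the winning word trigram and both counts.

"she lake green": 1 occurrence
"eye tall green": 3 occurrences

"eye tall green" (3 vs 1)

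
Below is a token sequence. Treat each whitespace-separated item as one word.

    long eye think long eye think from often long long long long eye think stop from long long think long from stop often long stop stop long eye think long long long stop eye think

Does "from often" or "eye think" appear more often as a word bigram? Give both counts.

"eye think" (5 vs 1)

"from often": 1 occurrence
"eye think": 5 occurrences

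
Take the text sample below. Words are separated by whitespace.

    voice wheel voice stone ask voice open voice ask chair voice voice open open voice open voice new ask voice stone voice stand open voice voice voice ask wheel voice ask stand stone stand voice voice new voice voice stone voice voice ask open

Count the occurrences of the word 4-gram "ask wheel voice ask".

1

Scanning the 41 overlapping 4-gram windows for "ask wheel voice ask":
  position 28–31: ask wheel voice ask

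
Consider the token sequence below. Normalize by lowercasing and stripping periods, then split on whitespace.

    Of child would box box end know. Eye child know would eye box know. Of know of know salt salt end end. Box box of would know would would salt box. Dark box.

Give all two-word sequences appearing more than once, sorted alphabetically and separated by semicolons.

box box; know of; know would; of know

Bigram counts meeting the condition (more than once):
  box box: 2
  know of: 2
  know would: 2
  of know: 2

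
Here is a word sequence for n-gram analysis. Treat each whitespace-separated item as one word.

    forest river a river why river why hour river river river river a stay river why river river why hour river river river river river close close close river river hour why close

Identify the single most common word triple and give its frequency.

"river river river", 5 times

Trigram frequencies (highest first):
  river river river: 5
  river why river: 2
  river why hour: 2
  why hour river: 2
  hour river river: 2
  forest river a: 1
  … (17 more, each ≤ 1)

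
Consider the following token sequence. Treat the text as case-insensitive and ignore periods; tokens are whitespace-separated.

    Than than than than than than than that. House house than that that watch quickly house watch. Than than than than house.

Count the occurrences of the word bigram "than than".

Scanning the 21 overlapping bigram windows for "than than":
  position 1–2: than than
  position 2–3: than than
  position 3–4: than than
  position 4–5: than than
  position 5–6: than than
  position 6–7: than than
  position 18–19: than than
  position 19–20: than than
  position 20–21: than than

9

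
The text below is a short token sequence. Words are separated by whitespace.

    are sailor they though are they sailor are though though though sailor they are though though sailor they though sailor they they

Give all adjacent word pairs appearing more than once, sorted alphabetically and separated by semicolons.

Bigram counts meeting the condition (more than once):
  are though: 2
  sailor they: 4
  they though: 2
  though sailor: 3
  though though: 3

are though; sailor they; they though; though sailor; though though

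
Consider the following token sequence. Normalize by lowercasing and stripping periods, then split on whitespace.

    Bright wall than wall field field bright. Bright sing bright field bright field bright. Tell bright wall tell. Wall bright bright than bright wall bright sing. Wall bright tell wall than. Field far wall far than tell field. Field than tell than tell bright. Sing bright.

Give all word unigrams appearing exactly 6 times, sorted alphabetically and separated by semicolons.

tell; than

Unigram counts meeting the condition (exactly 6 times):
  tell: 6
  than: 6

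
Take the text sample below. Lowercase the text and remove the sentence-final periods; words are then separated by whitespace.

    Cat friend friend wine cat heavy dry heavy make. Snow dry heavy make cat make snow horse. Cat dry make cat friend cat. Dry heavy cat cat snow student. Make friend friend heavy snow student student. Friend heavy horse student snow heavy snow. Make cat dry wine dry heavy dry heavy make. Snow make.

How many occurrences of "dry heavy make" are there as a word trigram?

Scanning the 52 overlapping trigram windows for "dry heavy make":
  position 7–9: dry heavy make
  position 11–13: dry heavy make
  position 50–52: dry heavy make

3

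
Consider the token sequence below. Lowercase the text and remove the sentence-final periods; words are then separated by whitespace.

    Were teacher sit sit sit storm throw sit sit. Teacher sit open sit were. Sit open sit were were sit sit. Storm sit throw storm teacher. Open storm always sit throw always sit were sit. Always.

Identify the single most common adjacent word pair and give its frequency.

"sit sit", 4 times

Bigram frequencies (highest first):
  sit sit: 4
  sit were: 3
  were sit: 3
  teacher sit: 2
  sit storm: 2
  sit open: 2
  … (16 more, each ≤ 2)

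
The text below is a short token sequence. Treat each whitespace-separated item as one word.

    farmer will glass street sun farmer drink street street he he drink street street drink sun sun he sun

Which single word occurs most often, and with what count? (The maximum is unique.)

Unigram frequencies (highest first):
  street: 5
  sun: 4
  drink: 3
  he: 3
  farmer: 2
  will: 1
  … (1 more, each ≤ 1)

"street", 5 times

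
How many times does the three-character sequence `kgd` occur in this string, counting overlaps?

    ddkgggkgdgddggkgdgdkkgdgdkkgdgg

Sliding a length-3 window over the 31 characters (29 positions):
  position 7–9: kgd
  position 15–17: kgd
  position 21–23: kgd
  position 27–29: kgd

4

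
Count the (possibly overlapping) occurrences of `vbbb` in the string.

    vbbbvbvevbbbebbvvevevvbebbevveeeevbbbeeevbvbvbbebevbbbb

4

Sliding a length-4 window over the 55 characters (52 positions):
  position 1–4: vbbb
  position 9–12: vbbb
  position 34–37: vbbb
  position 51–54: vbbb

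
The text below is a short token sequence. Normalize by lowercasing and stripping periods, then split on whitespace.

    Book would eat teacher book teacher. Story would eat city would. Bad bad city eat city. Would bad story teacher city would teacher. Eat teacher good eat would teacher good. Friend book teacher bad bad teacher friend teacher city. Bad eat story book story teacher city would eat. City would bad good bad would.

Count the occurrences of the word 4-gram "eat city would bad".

Scanning the 51 overlapping 4-gram windows for "eat city would bad":
  position 9–12: eat city would bad
  position 15–18: eat city would bad
  position 48–51: eat city would bad

3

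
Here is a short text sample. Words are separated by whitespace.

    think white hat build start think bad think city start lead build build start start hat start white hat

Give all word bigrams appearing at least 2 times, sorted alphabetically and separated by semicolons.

build start; white hat

Bigram counts meeting the condition (at least 2 times):
  build start: 2
  white hat: 2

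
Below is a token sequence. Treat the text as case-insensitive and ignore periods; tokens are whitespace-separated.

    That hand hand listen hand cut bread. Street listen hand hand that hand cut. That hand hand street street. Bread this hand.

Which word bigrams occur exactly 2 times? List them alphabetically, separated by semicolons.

Bigram counts meeting the condition (exactly 2 times):
  hand cut: 2
  listen hand: 2

hand cut; listen hand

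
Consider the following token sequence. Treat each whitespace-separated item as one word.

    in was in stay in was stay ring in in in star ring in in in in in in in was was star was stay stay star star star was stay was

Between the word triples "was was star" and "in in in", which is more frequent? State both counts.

"was was star": 1 occurrence
"in in in": 6 occurrences

"in in in" (6 vs 1)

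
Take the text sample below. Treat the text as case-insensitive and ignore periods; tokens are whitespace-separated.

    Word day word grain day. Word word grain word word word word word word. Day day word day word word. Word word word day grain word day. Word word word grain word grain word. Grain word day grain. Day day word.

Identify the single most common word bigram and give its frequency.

Bigram frequencies (highest first):
  word word: 12
  word day: 6
  day word: 6
  word grain: 5
  grain word: 5
  grain day: 2
  … (2 more, each ≤ 2)

"word word", 12 times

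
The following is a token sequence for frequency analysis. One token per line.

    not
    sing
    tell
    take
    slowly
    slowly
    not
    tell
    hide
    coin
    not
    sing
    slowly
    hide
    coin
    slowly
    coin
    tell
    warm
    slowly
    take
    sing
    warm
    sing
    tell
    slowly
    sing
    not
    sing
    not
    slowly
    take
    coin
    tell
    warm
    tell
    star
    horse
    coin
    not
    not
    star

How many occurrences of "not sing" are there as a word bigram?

3

Scanning the 41 overlapping bigram windows for "not sing":
  position 1–2: not sing
  position 11–12: not sing
  position 28–29: not sing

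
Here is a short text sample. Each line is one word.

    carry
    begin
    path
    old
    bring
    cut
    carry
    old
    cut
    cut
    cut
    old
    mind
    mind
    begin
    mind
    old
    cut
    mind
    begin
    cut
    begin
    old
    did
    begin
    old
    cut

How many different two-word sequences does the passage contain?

27 tokens → 26 bigram windows in total.
Repeated bigrams (each contributes count−1 duplicates):
  old cut: 3
  begin old: 2
  cut cut: 2
  mind begin: 2
5 duplicate windows → 26 − 5 = 21 distinct.

21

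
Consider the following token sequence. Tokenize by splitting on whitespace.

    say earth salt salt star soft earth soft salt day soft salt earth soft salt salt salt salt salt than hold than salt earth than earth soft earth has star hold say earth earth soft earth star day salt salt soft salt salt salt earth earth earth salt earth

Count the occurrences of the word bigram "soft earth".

Scanning the 48 overlapping bigram windows for "soft earth":
  position 6–7: soft earth
  position 27–28: soft earth
  position 35–36: soft earth

3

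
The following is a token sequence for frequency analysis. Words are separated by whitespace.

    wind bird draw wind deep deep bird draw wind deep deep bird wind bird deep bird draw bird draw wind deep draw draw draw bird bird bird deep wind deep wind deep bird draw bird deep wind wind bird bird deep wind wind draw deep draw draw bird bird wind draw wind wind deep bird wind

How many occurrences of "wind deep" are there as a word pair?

Scanning the 55 overlapping bigram windows for "wind deep":
  position 4–5: wind deep
  position 9–10: wind deep
  position 20–21: wind deep
  position 29–30: wind deep
  position 31–32: wind deep
  position 53–54: wind deep

6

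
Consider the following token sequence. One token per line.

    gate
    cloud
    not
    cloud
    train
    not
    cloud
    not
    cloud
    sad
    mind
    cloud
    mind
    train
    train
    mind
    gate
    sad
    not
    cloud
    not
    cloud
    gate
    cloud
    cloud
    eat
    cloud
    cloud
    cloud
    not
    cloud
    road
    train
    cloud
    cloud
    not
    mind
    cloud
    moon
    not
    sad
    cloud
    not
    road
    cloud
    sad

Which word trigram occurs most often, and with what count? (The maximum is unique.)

"cloud not cloud", 4 times

Trigram frequencies (highest first):
  cloud not cloud: 4
  not cloud not: 2
  cloud cloud not: 2
  gate cloud not: 1
  not cloud train: 1
  cloud train not: 1
  … (33 more, each ≤ 1)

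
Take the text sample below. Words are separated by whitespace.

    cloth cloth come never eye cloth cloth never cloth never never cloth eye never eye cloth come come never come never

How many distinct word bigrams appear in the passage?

21 tokens → 20 bigram windows in total.
Repeated bigrams (each contributes count−1 duplicates):
  come never: 3
  cloth cloth: 2
  cloth come: 2
  cloth never: 2
  eye cloth: 2
  never cloth: 2
  never eye: 2
8 duplicate windows → 20 − 8 = 12 distinct.

12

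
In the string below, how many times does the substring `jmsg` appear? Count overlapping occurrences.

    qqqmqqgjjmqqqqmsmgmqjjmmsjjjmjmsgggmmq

1

Sliding a length-4 window over the 38 characters (35 positions):
  position 30–33: jmsg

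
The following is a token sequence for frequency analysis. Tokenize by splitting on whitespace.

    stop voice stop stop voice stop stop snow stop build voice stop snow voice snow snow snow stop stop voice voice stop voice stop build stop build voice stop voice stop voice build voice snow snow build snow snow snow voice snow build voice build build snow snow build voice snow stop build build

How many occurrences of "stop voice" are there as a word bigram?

Scanning the 53 overlapping bigram windows for "stop voice":
  position 1–2: stop voice
  position 4–5: stop voice
  position 19–20: stop voice
  position 22–23: stop voice
  position 29–30: stop voice
  position 31–32: stop voice

6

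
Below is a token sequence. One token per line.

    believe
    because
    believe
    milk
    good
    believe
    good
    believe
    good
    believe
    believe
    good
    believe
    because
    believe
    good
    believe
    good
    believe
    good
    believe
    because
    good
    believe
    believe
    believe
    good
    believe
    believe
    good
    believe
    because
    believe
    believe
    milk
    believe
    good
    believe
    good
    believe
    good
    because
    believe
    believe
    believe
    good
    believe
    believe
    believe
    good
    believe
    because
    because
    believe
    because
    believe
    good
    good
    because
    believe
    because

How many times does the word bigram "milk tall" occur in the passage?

0

Scanning the 60 overlapping bigram windows for "milk tall":
  (none found)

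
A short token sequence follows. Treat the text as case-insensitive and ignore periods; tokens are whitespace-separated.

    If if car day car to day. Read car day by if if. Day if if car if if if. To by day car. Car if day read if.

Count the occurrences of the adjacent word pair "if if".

Scanning the 28 overlapping bigram windows for "if if":
  position 1–2: if if
  position 12–13: if if
  position 15–16: if if
  position 18–19: if if
  position 19–20: if if

5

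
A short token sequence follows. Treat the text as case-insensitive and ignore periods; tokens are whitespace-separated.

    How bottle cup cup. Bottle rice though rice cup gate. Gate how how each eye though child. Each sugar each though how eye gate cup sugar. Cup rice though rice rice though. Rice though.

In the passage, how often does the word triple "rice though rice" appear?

3

Scanning the 32 overlapping trigram windows for "rice though rice":
  position 6–8: rice though rice
  position 28–30: rice though rice
  position 31–33: rice though rice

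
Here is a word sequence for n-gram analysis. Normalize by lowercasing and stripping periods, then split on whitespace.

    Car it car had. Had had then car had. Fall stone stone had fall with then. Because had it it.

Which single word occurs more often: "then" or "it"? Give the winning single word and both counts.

"it" (3 vs 2)

"then": 2 occurrences
"it": 3 occurrences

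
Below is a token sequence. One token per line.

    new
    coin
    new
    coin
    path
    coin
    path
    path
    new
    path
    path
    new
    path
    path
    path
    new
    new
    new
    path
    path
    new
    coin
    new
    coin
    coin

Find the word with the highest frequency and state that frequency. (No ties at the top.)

"path", 10 times

Unigram frequencies (highest first):
  path: 10
  new: 9
  coin: 6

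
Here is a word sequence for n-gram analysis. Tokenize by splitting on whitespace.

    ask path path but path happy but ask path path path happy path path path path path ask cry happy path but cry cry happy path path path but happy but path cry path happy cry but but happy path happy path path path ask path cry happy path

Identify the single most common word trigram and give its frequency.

"path path path", 6 times

Trigram frequencies (highest first):
  path path path: 6
  happy path path: 3
  cry happy path: 3
  ask path path: 2
  path path but: 2
  path happy path: 2
  … (28 more, each ≤ 2)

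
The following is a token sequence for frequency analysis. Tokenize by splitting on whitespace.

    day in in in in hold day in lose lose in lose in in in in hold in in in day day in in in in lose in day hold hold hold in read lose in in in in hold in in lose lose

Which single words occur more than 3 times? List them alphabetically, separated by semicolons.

day; hold; in; lose

Unigram counts meeting the condition (more than 3 times):
  day: 5
  hold: 6
  in: 25
  lose: 7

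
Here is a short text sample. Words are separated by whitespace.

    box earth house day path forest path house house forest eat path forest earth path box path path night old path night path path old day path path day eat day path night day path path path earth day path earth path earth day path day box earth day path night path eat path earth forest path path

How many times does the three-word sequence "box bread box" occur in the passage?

Scanning the 56 overlapping trigram windows for "box bread box":
  (none found)

0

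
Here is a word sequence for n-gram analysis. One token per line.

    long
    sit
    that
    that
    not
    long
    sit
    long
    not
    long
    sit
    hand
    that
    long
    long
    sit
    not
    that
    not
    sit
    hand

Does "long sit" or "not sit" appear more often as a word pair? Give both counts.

"long sit" (4 vs 1)

"long sit": 4 occurrences
"not sit": 1 occurrence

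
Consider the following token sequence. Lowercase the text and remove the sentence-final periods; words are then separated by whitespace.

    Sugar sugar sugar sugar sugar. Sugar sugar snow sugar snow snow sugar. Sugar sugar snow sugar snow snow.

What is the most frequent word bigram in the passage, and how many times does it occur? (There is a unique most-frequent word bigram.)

Bigram frequencies (highest first):
  sugar sugar: 8
  sugar snow: 4
  snow sugar: 3
  snow snow: 2

"sugar sugar", 8 times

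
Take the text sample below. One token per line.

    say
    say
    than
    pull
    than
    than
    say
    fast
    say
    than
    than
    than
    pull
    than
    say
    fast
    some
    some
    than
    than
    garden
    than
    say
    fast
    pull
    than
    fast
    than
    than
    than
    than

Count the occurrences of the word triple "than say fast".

Scanning the 29 overlapping trigram windows for "than say fast":
  position 6–8: than say fast
  position 14–16: than say fast
  position 22–24: than say fast

3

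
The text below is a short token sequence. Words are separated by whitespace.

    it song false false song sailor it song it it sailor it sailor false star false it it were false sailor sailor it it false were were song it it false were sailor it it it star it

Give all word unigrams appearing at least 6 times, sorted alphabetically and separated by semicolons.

false; it; sailor

Unigram counts meeting the condition (at least 6 times):
  false: 7
  it: 15
  sailor: 6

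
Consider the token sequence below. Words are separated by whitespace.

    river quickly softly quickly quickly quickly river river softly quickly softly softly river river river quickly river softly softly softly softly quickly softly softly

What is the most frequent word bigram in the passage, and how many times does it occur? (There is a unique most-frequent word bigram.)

"softly softly", 5 times

Bigram frequencies (highest first):
  softly softly: 5
  quickly softly: 3
  softly quickly: 3
  river river: 3
  river quickly: 2
  quickly quickly: 2
  … (3 more, each ≤ 2)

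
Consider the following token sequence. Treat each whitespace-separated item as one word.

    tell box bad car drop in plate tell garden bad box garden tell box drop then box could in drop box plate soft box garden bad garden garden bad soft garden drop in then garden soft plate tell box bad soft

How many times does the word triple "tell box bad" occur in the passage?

2

Scanning the 39 overlapping trigram windows for "tell box bad":
  position 1–3: tell box bad
  position 38–40: tell box bad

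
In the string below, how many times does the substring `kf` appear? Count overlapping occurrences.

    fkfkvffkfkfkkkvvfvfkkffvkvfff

Sliding a length-2 window over the 29 characters (28 positions):
  position 2–3: kf
  position 8–9: kf
  position 10–11: kf
  position 21–22: kf

4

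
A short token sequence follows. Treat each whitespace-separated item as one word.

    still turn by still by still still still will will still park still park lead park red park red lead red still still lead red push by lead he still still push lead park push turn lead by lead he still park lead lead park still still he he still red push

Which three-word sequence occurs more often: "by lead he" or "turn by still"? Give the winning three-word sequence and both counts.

"by lead he" (2 vs 1)

"by lead he": 2 occurrences
"turn by still": 1 occurrence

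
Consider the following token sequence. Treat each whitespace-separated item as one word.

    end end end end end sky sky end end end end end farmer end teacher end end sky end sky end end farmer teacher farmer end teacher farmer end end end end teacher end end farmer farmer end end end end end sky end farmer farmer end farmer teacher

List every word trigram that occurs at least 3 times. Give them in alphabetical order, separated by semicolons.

Trigram counts meeting the condition (at least 3 times):
  end end end: 11
  end end farmer: 3
  end end sky: 3
  end sky end: 3

end end end; end end farmer; end end sky; end sky end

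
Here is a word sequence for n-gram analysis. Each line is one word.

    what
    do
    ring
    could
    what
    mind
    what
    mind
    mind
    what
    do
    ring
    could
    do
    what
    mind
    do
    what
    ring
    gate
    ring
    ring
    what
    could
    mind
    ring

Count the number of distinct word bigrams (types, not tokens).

18

26 tokens → 25 bigram windows in total.
Repeated bigrams (each contributes count−1 duplicates):
  what mind: 3
  do ring: 2
  do what: 2
  mind what: 2
  ring could: 2
  what do: 2
7 duplicate windows → 25 − 7 = 18 distinct.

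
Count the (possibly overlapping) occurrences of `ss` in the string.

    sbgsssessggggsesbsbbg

3

Sliding a length-2 window over the 21 characters (20 positions):
  position 4–5: ss
  position 5–6: ss
  position 8–9: ss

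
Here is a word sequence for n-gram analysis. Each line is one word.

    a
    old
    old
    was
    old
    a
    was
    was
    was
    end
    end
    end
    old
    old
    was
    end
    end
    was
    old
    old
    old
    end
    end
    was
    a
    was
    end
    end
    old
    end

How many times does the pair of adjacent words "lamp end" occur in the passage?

Scanning the 29 overlapping bigram windows for "lamp end":
  (none found)

0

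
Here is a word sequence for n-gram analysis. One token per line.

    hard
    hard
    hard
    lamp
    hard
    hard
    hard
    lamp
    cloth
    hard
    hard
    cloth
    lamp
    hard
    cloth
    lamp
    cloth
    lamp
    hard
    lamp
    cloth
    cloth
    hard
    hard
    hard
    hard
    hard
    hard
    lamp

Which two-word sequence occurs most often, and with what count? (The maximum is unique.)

Bigram frequencies (highest first):
  hard hard: 10
  hard lamp: 4
  lamp hard: 3
  lamp cloth: 3
  cloth lamp: 3
  cloth hard: 2
  … (2 more, each ≤ 2)

"hard hard", 10 times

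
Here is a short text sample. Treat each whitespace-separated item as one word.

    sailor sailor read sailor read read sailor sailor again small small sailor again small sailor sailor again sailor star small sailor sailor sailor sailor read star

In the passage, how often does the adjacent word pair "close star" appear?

Scanning the 25 overlapping bigram windows for "close star":
  (none found)

0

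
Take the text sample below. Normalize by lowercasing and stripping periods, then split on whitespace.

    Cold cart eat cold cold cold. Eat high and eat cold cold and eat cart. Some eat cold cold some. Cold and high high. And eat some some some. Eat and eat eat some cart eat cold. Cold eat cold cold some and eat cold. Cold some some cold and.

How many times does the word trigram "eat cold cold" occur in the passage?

Scanning the 48 overlapping trigram windows for "eat cold cold":
  position 3–5: eat cold cold
  position 10–12: eat cold cold
  position 17–19: eat cold cold
  position 36–38: eat cold cold
  position 39–41: eat cold cold
  position 44–46: eat cold cold

6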